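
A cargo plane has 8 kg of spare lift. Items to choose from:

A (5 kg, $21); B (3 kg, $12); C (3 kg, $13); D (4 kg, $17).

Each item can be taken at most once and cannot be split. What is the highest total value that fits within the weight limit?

This is a 0/1 knapsack; check combinations near the capacity.
- A+C: weight 5+3=8, value 21+13=34
- A+B: weight 5+3=8, value 21+12=33
- C+D: weight 3+4=7, value 13+17=30
- B+D: weight 3+4=7, value 12+17=29
Best: $34.

$34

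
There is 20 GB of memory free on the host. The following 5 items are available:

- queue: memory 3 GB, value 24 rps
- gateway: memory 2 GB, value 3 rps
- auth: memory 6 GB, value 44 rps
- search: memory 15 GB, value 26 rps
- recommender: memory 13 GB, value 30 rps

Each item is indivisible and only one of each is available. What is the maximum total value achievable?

Check high-value combinations within 20 GB:
- auth+recommender: memory 6+13=19, value 44+30=74
- queue+gateway+auth: memory 3+2+6=11, value 24+3+44=71
- queue+auth: memory 3+6=9, value 24+44=68
Best: 74 rps.

74 rps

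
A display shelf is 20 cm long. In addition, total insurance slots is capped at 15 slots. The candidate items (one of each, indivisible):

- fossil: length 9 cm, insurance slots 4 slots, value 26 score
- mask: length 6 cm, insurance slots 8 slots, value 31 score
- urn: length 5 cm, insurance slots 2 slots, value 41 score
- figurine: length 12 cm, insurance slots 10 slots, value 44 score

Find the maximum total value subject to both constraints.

Feasible sets respecting both limits:
- fossil+mask+urn: length 20, insurance slots 14, value 98
- urn+figurine: length 17, insurance slots 12, value 85
- mask+urn: length 11, insurance slots 10, value 72
Best: 98 score.

98 score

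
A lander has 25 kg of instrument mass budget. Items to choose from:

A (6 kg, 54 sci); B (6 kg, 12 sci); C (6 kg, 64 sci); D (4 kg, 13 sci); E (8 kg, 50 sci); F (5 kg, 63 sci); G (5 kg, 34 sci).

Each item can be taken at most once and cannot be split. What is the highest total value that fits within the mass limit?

231 sci

Check high-value combinations within 25 kg:
- A+C+E+F: mass 6+6+8+5=25, value 54+64+50+63=231
- A+C+F+G: mass 6+6+5+5=22, value 54+64+63+34=215
- C+E+F+G: mass 6+8+5+5=24, value 64+50+63+34=211
Best: 231 sci.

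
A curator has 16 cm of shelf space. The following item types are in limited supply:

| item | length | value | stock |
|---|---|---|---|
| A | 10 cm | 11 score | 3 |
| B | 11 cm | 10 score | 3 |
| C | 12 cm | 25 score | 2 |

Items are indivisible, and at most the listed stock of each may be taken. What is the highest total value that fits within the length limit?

25 score

Top feasible selections:
- 1×C: length 12, value 25
- 1×A: length 10, value 11
Best: 25 score.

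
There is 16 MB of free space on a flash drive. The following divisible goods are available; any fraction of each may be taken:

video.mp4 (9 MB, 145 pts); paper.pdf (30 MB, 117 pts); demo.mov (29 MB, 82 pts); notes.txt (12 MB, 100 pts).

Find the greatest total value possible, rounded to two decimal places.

Take in order of value per unit:
- video.mp4 (145/9 per unit): all 9 → value 145, running total 145.00
- notes.txt (100/12 per unit): 7 of 12 → value 7×100/12 = 58.3333, running total 203.33
Total 203.33.

203.33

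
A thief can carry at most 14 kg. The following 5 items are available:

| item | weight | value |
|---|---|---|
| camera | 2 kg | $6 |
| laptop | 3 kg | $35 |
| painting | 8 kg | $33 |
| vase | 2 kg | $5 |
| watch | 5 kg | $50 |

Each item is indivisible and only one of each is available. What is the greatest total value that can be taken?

Check high-value combinations within 14 kg:
- camera+laptop+vase+watch: weight 2+3+2+5=12, value 6+35+5+50=96
- camera+laptop+watch: weight 2+3+5=10, value 6+35+50=91
- laptop+vase+watch: weight 3+2+5=10, value 35+5+50=90
- laptop+watch: weight 3+5=8, value 35+50=85
Best: $96.

$96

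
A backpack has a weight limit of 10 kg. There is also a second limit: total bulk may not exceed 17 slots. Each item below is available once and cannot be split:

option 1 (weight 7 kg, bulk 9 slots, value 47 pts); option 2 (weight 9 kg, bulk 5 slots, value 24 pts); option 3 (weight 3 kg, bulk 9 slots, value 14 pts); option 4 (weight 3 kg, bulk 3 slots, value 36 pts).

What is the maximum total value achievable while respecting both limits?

Feasible sets respecting both limits:
- option 1+option 4: weight 10, bulk 12, value 83
- option 3+option 4: weight 6, bulk 12, value 50
- option 1: weight 7, bulk 9, value 47
- option 4: weight 3, bulk 3, value 36
Best: 83 pts.

83 pts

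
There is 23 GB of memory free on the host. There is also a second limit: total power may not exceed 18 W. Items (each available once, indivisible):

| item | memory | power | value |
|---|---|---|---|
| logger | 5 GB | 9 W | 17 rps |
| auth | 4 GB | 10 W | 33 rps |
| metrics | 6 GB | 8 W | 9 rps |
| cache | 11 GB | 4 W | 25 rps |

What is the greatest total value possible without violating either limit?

Feasible sets respecting both limits:
- auth+cache: memory 15, power 14, value 58
- auth+metrics: memory 10, power 18, value 42
- logger+cache: memory 16, power 13, value 42
- metrics+cache: memory 17, power 12, value 34
Best: 58 rps.

58 rps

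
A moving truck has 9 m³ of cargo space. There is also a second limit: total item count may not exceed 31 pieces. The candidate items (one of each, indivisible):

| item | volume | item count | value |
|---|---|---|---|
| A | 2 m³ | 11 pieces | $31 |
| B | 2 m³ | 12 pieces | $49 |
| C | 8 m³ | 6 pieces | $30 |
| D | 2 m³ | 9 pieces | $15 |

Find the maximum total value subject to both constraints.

Feasible sets respecting both limits:
- A+B: volume 4, item count 23, value 80
- B+D: volume 4, item count 21, value 64
- B: volume 2, item count 12, value 49
- A+D: volume 4, item count 20, value 46
Best: $80.

$80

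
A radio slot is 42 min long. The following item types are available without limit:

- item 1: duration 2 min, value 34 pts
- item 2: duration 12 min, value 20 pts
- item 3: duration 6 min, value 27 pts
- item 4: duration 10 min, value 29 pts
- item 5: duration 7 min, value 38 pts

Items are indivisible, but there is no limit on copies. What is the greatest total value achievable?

714 pts

Best value-per-unit is item 1 at 34/2, and filling with it alone uses duration 21×2=42. No mix of the others beats 21×34 = 714.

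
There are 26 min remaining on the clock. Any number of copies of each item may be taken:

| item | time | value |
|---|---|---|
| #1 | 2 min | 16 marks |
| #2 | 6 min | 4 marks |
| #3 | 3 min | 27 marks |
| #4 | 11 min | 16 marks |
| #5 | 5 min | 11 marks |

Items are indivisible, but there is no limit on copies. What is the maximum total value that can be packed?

232 marks

Best value-per-unit is #3 at 27/3; filling with it alone gives 8×27 = 216.
Optimal mix: 1×#1 + 8×#3 → time 26, value 232.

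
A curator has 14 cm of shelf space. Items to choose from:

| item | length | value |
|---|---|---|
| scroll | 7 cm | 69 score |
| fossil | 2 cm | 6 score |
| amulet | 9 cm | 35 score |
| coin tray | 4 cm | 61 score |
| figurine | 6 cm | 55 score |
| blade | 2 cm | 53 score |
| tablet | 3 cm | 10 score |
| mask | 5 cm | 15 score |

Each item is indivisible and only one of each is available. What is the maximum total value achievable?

183 score

This is a 0/1 knapsack; check combinations near the capacity.
- scroll+coin tray+blade: length 7+4+2=13, value 69+61+53=183
- fossil+coin tray+figurine+blade: length 2+4+6+2=14, value 6+61+55+53=175
- coin tray+figurine+blade: length 4+6+2=12, value 61+55+53=169
Best: 183 score.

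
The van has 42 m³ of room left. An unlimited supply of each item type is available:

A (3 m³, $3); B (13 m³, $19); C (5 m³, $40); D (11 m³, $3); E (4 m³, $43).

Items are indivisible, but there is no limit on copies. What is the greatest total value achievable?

$430

Best value-per-unit is E at 43/4, and filling with it alone uses volume 10×4=40. No mix of the others beats 10×43 = 430.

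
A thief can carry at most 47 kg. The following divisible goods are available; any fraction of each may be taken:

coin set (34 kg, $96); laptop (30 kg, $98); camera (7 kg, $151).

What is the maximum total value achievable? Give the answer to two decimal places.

Take in order of value per unit:
- camera (151/7 per unit): all 7 → value 151, running total 151.00
- laptop (98/30 per unit): all 30 → value 98, running total 249.00
- coin set (96/34 per unit): 10 of 34 → value 10×96/34 = 28.2353, running total 277.24
Total 277.24.

277.24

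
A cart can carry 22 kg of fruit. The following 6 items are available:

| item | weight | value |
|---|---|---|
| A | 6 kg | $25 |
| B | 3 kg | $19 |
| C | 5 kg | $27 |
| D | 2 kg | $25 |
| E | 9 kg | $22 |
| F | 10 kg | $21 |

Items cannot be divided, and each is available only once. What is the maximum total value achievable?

Check high-value combinations within 22 kg:
- A+C+D+E: weight 6+5+2+9=22, value 25+27+25+22=99
- A+B+C+D: weight 6+3+5+2=16, value 25+19+27+25=96
- B+C+D+E: weight 3+5+2+9=19, value 19+27+25+22=93
- B+C+D+F: weight 3+5+2+10=20, value 19+27+25+21=92
- A+B+D+E: weight 6+3+2+9=20, value 25+19+25+22=91
Best: $99.

$99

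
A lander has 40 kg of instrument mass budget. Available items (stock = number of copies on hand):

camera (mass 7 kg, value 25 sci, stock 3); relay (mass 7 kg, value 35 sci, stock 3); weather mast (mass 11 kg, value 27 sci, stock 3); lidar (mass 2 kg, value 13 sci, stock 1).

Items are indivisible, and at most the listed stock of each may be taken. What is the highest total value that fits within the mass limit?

168 sci

Best selections within mass 40 and stock limits:
- 2×camera + 3×relay + 1×lidar: mass 37, value 168
- 3×camera + 2×relay + 1×lidar: mass 37, value 158
- 1×camera + 3×relay + 1×weather mast: mass 39, value 157
- 2×camera + 3×relay: mass 35, value 155
Best: 168 sci.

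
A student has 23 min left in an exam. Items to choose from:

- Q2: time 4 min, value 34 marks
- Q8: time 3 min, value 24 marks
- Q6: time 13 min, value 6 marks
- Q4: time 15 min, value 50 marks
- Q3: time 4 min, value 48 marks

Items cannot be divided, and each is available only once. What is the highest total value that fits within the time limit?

Check high-value combinations within 23 min:
- Q2+Q4+Q3: time 4+15+4=23, value 34+50+48=132
- Q8+Q4+Q3: time 3+15+4=22, value 24+50+48=122
- Q2+Q8+Q4: time 4+3+15=22, value 34+24+50=108
- Q2+Q8+Q3: time 4+3+4=11, value 34+24+48=106
- Q4+Q3: time 15+4=19, value 50+48=98
Best: 132 marks.

132 marks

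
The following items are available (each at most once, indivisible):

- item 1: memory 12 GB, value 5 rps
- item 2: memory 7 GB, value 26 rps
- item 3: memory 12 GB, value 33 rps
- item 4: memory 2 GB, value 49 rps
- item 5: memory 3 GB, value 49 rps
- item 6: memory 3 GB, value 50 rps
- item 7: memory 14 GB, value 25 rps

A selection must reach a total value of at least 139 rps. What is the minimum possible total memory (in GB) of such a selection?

Subsets with value ≥ 139, sorted by total memory:
- item 4+item 5+item 6: memory 8, value 148
- item 2+item 4+item 5+item 6: memory 15, value 174
- item 3+item 4+item 5+item 6: memory 20, value 181
Minimum memory: 8 GB.

8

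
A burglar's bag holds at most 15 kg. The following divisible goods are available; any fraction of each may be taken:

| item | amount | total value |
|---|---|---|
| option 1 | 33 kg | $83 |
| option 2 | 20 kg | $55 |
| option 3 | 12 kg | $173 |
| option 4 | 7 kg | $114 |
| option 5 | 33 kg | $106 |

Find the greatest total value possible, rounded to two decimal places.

Take in order of value per unit:
- option 4 (114/7 per unit): all 7 → value 114, running total 114.00
- option 3 (173/12 per unit): 8 of 12 → value 8×173/12 = 115.3333, running total 229.33
Total 229.33.

229.33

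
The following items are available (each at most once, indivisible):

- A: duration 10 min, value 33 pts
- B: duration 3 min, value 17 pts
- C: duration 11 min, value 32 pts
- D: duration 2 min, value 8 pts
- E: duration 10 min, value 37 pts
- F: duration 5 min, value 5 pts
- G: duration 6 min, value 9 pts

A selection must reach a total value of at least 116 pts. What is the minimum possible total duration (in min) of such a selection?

Subsets with value ≥ 116, sorted by total duration:
- A+B+C+E: duration 34, value 119
- A+B+C+D+E: duration 36, value 127
Minimum duration: 34 min.

34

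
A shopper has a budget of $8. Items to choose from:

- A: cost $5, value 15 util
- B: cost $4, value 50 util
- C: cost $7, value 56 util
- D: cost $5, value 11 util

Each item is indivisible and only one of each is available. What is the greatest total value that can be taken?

Check high-value combinations within $8:
- C: cost 7, value 56
- B: cost 4, value 50
- A: cost 5, value 15
Best: 56 util.

56 util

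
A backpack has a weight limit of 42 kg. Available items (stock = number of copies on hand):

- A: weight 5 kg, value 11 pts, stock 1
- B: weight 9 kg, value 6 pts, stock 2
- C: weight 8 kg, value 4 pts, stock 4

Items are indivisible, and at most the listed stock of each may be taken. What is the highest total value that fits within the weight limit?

Best selections within weight 42 and stock limits:
- 1×A + 2×B + 2×C: weight 39, value 31
- 1×A + 1×B + 3×C: weight 38, value 29
- 1×A + 2×B + 1×C: weight 31, value 27
- 1×A + 4×C: weight 37, value 27
Best: 31 pts.

31 pts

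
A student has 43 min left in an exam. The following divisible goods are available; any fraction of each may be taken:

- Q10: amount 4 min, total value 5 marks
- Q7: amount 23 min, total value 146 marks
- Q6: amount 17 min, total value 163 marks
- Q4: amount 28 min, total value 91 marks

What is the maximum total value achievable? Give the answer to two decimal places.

318.75

Take in order of value per unit:
- Q6 (163/17 per unit): all 17 → value 163, running total 163.00
- Q7 (146/23 per unit): all 23 → value 146, running total 309.00
- Q4 (91/28 per unit): 3 of 28 → value 3×91/28 = 9.7500, running total 318.75
Total 318.75.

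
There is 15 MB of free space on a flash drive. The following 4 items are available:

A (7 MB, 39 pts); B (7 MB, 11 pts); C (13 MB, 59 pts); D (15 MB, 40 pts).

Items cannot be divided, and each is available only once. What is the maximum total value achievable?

59 pts

Check high-value combinations within 15 MB:
- C: size 13, value 59
- A+B: size 7+7=14, value 39+11=50
- D: size 15, value 40
Best: 59 pts.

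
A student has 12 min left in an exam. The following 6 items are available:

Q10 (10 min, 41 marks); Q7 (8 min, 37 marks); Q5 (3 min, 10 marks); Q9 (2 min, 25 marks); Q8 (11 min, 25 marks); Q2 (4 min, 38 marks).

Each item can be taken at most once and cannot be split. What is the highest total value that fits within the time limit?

Check high-value combinations within 12 min:
- Q7+Q2: time 8+4=12, value 37+38=75
- Q5+Q9+Q2: time 3+2+4=9, value 10+25+38=73
- Q10+Q9: time 10+2=12, value 41+25=66
- Q9+Q2: time 2+4=6, value 25+38=63
Best: 75 marks.

75 marks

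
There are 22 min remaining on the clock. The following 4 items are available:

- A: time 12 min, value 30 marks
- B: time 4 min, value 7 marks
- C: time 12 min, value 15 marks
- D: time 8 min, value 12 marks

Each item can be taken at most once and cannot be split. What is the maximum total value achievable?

This is a 0/1 knapsack; check combinations near the capacity.
- A+D: time 12+8=20, value 30+12=42
- A+B: time 12+4=16, value 30+7=37
- A: time 12, value 30
- C+D: time 12+8=20, value 15+12=27
Best: 42 marks.

42 marks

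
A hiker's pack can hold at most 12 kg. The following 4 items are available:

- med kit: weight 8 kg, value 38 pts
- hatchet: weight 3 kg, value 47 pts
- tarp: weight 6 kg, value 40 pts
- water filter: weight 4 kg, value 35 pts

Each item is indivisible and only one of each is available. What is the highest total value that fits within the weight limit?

87 pts

Check high-value combinations within 12 kg:
- hatchet+tarp: weight 3+6=9, value 47+40=87
- med kit+hatchet: weight 8+3=11, value 38+47=85
- hatchet+water filter: weight 3+4=7, value 47+35=82
Best: 87 pts.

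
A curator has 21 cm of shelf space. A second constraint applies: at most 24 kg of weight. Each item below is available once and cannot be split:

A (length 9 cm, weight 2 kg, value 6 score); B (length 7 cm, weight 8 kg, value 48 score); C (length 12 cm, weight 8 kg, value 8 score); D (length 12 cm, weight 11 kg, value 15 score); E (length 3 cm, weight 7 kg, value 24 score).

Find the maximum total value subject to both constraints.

Feasible sets respecting both limits:
- A+B+E: length 19, weight 17, value 78
- B+E: length 10, weight 15, value 72
- B+D: length 19, weight 19, value 63
- B+C: length 19, weight 16, value 56
Best: 78 score.

78 score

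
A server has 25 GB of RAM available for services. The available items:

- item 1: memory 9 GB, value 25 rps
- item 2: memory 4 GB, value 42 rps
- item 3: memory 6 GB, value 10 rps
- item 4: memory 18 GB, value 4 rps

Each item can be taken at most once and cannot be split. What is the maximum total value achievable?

Check high-value combinations within 25 GB:
- item 1+item 2+item 3: memory 9+4+6=19, value 25+42+10=77
- item 1+item 2: memory 9+4=13, value 25+42=67
- item 2+item 3: memory 4+6=10, value 42+10=52
- item 2+item 4: memory 4+18=22, value 42+4=46
Best: 77 rps.

77 rps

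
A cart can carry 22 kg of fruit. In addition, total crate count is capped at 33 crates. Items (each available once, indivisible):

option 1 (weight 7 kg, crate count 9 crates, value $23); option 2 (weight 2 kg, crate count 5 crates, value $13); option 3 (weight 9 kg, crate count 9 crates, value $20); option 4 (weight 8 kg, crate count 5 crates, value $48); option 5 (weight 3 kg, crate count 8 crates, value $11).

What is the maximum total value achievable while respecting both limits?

$95

Feasible sets respecting both limits:
- option 1+option 2+option 4+option 5: weight 20, crate count 27, value 95
- option 2+option 3+option 4+option 5: weight 22, crate count 27, value 92
- option 1+option 2+option 4: weight 17, crate count 19, value 84
Best: $95.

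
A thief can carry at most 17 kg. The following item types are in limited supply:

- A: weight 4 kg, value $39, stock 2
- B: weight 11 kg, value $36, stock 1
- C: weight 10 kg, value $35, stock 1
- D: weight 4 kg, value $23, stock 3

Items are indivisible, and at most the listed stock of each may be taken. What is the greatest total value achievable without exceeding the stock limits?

Top feasible selections:
- 2×A + 2×D: weight 16, value 124
- 1×A + 3×D: weight 16, value 108
Best: $124.

$124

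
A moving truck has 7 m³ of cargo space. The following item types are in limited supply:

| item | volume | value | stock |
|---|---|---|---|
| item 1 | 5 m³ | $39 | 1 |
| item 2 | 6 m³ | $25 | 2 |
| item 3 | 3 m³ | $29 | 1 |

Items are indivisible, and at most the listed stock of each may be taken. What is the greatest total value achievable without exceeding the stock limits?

Best selections within volume 7 and stock limits:
- 1×item 1: volume 5, value 39
- 1×item 3: volume 3, value 29
- 1×item 2: volume 6, value 25
Best: $39.

$39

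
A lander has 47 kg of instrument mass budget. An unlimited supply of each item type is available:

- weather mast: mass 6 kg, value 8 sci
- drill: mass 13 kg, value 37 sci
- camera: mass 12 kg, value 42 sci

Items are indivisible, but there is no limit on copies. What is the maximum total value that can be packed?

Best value-per-unit is camera at 42/12; filling with it alone gives 3×42 = 126.
Optimal mix: 1×weather mast + 3×camera → mass 42, value 134.

134 sci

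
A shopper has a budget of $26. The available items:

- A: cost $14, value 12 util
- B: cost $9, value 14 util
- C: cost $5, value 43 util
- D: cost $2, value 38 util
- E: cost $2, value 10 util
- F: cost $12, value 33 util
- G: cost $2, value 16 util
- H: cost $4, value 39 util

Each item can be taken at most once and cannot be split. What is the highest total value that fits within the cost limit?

This is a 0/1 knapsack; check combinations near the capacity.
- C+D+F+G+H: cost 5+2+12+2+4=25, value 43+38+33+16+39=169
- C+D+E+F+H: cost 5+2+2+12+4=25, value 43+38+10+33+39=163
- B+C+D+E+G+H: cost 9+5+2+2+2+4=24, value 14+43+38+10+16+39=160
- C+D+F+H: cost 5+2+12+4=23, value 43+38+33+39=153
- B+C+D+G+H: cost 9+5+2+2+4=22, value 14+43+38+16+39=150
Best: 169 util.

169 util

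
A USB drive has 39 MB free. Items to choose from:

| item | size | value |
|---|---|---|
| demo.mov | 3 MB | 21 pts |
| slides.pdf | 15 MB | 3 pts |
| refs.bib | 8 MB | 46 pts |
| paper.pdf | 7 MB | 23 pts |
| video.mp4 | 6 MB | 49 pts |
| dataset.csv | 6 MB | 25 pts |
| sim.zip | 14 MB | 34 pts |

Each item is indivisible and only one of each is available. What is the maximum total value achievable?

175 pts

Check high-value combinations within 39 MB:
- demo.mov+refs.bib+video.mp4+dataset.csv+sim.zip: size 3+8+6+6+14=37, value 21+46+49+25+34=175
- demo.mov+refs.bib+paper.pdf+video.mp4+sim.zip: size 3+8+7+6+14=38, value 21+46+23+49+34=173
- demo.mov+refs.bib+paper.pdf+video.mp4+dataset.csv: size 3+8+7+6+6=30, value 21+46+23+49+25=164
- refs.bib+video.mp4+dataset.csv+sim.zip: size 8+6+6+14=34, value 46+49+25+34=154
- refs.bib+paper.pdf+video.mp4+sim.zip: size 8+7+6+14=35, value 46+23+49+34=152
Best: 175 pts.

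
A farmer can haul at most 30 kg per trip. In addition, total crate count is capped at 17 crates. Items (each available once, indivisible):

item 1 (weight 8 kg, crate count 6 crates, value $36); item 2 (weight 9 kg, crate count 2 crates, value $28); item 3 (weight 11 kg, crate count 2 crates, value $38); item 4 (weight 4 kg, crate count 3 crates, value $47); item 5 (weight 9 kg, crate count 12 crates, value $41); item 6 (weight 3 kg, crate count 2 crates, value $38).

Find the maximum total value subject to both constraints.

Feasible sets respecting both limits:
- item 1+item 3+item 4+item 6: weight 26, crate count 13, value 159
- item 2+item 3+item 4+item 6: weight 27, crate count 9, value 151
- item 1+item 2+item 4+item 6: weight 24, crate count 13, value 149
Best: $159.

$159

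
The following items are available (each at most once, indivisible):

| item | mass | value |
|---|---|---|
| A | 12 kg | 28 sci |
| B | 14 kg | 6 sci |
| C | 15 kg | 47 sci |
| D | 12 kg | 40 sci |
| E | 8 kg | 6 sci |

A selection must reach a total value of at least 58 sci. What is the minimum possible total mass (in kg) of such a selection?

24

Subsets with value ≥ 58, sorted by total mass:
- A+D: mass 24, value 68
- C+D: mass 27, value 87
- A+C: mass 27, value 75
- A+D+E: mass 32, value 74
Minimum mass: 24 kg.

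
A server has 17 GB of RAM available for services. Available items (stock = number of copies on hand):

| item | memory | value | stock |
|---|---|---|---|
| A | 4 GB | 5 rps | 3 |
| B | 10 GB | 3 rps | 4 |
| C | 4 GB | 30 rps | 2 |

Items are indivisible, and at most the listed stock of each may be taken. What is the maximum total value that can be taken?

Top feasible selections:
- 2×A + 2×C: memory 16, value 70
- 1×A + 2×C: memory 12, value 65
Best: 70 rps.

70 rps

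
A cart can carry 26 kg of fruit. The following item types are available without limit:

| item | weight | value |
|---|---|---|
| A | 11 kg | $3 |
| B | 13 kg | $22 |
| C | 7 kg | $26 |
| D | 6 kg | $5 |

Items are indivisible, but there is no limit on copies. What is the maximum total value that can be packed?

$78

Best value-per-unit is C at 26/7, and filling with it alone uses weight 3×7=21. No mix of the others beats 3×26 = 78.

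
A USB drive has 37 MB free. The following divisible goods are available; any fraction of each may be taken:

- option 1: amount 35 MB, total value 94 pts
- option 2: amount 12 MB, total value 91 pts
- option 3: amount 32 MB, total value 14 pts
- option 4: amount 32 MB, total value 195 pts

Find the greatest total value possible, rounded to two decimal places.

Take in order of value per unit:
- option 2 (91/12 per unit): all 12 → value 91, running total 91.00
- option 4 (195/32 per unit): 25 of 32 → value 25×195/32 = 152.3438, running total 243.34
Total 243.34.

243.34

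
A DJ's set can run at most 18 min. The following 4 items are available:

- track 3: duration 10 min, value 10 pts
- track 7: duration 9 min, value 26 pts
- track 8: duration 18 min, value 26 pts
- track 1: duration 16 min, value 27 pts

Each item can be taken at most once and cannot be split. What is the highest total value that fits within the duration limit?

This is a 0/1 knapsack; check combinations near the capacity.
- track 1: duration 16, value 27
- track 7: duration 9, value 26
- track 8: duration 18, value 26
- track 3: duration 10, value 10
Best: 27 pts.

27 pts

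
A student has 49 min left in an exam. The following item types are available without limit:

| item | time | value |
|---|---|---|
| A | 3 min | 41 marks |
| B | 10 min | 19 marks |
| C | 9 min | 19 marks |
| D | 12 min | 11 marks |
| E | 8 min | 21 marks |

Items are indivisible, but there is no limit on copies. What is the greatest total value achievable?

Best value-per-unit is A at 41/3, and filling with it alone uses time 16×3=48. No mix of the others beats 16×41 = 656.

656 marks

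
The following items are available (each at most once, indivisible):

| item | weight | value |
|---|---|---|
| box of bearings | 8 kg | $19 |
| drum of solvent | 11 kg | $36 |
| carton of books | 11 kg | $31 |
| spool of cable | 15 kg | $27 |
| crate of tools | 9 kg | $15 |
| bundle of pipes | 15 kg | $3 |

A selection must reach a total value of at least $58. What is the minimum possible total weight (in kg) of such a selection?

22

Subsets with value ≥ 58, sorted by total weight:
- drum of solvent+carton of books: weight 22, value 67
- drum of solvent+spool of cable: weight 26, value 63
Minimum weight: 22 kg.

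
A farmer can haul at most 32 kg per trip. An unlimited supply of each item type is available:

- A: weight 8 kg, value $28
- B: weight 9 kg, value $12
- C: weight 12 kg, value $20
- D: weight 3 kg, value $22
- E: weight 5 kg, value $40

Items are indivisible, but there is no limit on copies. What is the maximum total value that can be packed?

$248

Best value-per-unit is E at 40/5; filling with it alone gives 6×40 = 240.
Optimal mix: 4×D + 4×E → weight 32, value 248.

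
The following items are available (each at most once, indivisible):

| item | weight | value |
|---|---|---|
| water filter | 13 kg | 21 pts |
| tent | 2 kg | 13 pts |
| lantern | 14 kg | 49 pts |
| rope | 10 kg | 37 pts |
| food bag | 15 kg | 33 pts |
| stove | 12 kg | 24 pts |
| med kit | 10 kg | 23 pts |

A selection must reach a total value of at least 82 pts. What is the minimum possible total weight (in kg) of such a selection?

Subsets with value ≥ 82, sorted by total weight:
- lantern+rope: weight 24, value 86
- tent+lantern+rope: weight 26, value 99
Minimum weight: 24 kg.

24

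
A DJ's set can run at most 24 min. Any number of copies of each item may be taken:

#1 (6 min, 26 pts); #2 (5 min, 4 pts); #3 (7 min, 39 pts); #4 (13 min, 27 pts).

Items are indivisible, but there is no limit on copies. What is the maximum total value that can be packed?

Best value-per-unit is #3 at 39/7, and filling with it alone uses duration 3×7=21. No mix of the others beats 3×39 = 117.

117 pts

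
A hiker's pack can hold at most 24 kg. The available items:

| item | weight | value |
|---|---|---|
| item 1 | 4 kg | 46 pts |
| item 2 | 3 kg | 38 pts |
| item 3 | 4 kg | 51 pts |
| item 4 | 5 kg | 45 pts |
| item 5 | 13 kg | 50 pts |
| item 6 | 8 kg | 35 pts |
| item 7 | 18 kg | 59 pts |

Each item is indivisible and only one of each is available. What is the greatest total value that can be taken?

Check high-value combinations within 24 kg:
- item 1+item 2+item 3+item 4+item 6: weight 4+3+4+5+8=24, value 46+38+51+45+35=215
- item 1+item 2+item 3+item 5: weight 4+3+4+13=24, value 46+38+51+50=185
- item 1+item 2+item 3+item 4: weight 4+3+4+5=16, value 46+38+51+45=180
- item 1+item 3+item 4+item 6: weight 4+4+5+8=21, value 46+51+45+35=177
- item 1+item 2+item 3+item 6: weight 4+3+4+8=19, value 46+38+51+35=170
Best: 215 pts.

215 pts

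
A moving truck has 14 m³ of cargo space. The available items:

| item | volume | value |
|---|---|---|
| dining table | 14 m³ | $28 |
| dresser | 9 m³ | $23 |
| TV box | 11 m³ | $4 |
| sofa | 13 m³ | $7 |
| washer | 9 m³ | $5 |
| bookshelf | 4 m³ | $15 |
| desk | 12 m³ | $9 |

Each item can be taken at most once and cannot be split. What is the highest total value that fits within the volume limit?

Check high-value combinations within 14 m³:
- dresser+bookshelf: volume 9+4=13, value 23+15=38
- dining table: volume 14, value 28
- dresser: volume 9, value 23
Best: $38.

$38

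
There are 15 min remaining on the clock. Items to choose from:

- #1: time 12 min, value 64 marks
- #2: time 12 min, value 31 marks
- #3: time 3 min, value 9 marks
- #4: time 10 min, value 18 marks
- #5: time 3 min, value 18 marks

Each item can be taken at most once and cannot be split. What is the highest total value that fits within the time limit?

Check high-value combinations within 15 min:
- #1+#5: time 12+3=15, value 64+18=82
- #1+#3: time 12+3=15, value 64+9=73
- #1: time 12, value 64
- #2+#5: time 12+3=15, value 31+18=49
Best: 82 marks.

82 marks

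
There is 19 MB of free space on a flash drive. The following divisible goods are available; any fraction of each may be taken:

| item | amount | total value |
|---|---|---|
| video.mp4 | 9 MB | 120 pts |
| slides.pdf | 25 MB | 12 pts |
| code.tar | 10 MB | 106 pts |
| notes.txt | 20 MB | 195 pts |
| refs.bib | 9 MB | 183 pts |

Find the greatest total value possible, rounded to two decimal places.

313.60

Take in order of value per unit:
- refs.bib (183/9 per unit): all 9 → value 183, running total 183.00
- video.mp4 (120/9 per unit): all 9 → value 120, running total 303.00
- code.tar (106/10 per unit): 1 of 10 → value 1×106/10 = 10.6000, running total 313.60
Total 313.60.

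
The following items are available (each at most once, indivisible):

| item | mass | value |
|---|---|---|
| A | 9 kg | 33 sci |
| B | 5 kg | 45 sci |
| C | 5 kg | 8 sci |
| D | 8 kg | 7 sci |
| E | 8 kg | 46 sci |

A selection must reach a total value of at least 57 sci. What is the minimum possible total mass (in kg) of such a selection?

13

Subsets with value ≥ 57, sorted by total mass:
- B+E: mass 13, value 91
- A+B: mass 14, value 78
- A+E: mass 17, value 79
- B+C+E: mass 18, value 99
Minimum mass: 13 kg.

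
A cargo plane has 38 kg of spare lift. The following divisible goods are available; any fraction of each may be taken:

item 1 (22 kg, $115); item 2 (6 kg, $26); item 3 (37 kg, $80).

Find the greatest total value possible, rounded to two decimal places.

162.62

Take in order of value per unit:
- item 1 (115/22 per unit): all 22 → value 115, running total 115.00
- item 2 (26/6 per unit): all 6 → value 26, running total 141.00
- item 3 (80/37 per unit): 10 of 37 → value 10×80/37 = 21.6216, running total 162.62
Total 162.62.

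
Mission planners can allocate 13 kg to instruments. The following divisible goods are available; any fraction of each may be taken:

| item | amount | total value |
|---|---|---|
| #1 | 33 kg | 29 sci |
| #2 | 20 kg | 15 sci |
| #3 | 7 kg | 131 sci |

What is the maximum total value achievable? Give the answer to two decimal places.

Take in order of value per unit:
- #3 (131/7 per unit): all 7 → value 131, running total 131.00
- #1 (29/33 per unit): 6 of 33 → value 6×29/33 = 5.2727, running total 136.27
Total 136.27.

136.27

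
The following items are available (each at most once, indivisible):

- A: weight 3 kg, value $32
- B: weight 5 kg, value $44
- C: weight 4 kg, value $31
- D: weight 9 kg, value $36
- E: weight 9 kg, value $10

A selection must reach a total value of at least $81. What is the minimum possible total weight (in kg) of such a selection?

Subsets with value ≥ 81, sorted by total weight:
- A+B+C: weight 12, value 107
- A+C+D: weight 16, value 99
- A+B+D: weight 17, value 112
- A+B+E: weight 17, value 86
Minimum weight: 12 kg.

12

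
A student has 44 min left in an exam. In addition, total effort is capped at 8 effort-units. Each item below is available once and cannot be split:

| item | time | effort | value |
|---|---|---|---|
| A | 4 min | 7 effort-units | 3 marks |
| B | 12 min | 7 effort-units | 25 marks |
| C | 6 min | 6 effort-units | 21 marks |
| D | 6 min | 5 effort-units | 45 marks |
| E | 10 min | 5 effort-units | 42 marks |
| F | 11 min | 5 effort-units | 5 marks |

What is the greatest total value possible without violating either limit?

Feasible sets respecting both limits:
- D: time 6, effort 5, value 45
- E: time 10, effort 5, value 42
- B: time 12, effort 7, value 25
Best: 45 marks.

45 marks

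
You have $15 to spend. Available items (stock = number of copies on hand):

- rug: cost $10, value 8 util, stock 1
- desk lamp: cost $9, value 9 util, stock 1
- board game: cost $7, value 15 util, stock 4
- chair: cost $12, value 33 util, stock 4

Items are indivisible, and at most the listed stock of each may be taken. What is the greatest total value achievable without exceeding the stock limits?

Best selections within cost 15 and stock limits:
- 1×chair: cost 12, value 33
- 2×board game: cost 14, value 30
- 1×board game: cost 7, value 15
- 1×desk lamp: cost 9, value 9
Best: 33 util.

33 util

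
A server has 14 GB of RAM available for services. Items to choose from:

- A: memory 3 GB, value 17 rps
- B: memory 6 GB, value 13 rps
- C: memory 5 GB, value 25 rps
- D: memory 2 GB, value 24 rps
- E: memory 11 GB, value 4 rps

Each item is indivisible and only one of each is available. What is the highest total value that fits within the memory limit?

Check high-value combinations within 14 GB:
- A+C+D: memory 3+5+2=10, value 17+25+24=66
- B+C+D: memory 6+5+2=13, value 13+25+24=62
- A+B+C: memory 3+6+5=14, value 17+13+25=55
- A+B+D: memory 3+6+2=11, value 17+13+24=54
- C+D: memory 5+2=7, value 25+24=49
Best: 66 rps.

66 rps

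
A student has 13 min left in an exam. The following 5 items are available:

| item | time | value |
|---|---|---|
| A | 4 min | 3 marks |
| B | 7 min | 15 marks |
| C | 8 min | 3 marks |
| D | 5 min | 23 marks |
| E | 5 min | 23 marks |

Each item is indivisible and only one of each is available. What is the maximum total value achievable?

Check high-value combinations within 13 min:
- D+E: time 5+5=10, value 23+23=46
- B+D: time 7+5=12, value 15+23=38
- B+E: time 7+5=12, value 15+23=38
Best: 46 marks.

46 marks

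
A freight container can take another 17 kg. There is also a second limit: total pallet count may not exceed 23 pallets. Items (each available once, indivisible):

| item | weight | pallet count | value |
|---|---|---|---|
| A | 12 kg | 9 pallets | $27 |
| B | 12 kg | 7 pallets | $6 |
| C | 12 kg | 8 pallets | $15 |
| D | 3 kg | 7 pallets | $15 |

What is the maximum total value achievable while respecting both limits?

Feasible sets respecting both limits:
- A+D: weight 15, pallet count 16, value 42
- C+D: weight 15, pallet count 15, value 30
- A: weight 12, pallet count 9, value 27
Best: $42.

$42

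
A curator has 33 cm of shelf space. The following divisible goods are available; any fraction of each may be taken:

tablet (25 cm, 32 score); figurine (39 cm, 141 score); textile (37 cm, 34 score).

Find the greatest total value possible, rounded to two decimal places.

119.31

Take in order of value per unit:
- figurine (141/39 per unit): 33 of 39 → value 33×141/39 = 119.3077, running total 119.31
Total 119.31.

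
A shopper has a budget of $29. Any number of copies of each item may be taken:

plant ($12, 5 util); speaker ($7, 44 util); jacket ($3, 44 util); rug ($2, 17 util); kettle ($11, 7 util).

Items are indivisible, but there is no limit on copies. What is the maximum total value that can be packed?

Best value-per-unit is jacket at 44/3; filling with it alone gives 9×44 = 396.
Optimal mix: 9×jacket + 1×rug → cost 29, value 413.

413 util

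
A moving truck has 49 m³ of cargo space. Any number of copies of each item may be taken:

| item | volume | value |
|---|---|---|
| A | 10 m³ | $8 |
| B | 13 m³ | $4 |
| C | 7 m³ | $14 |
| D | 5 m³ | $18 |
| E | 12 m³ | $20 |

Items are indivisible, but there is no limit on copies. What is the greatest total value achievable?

Best value-per-unit is D at 18/5, and filling with it alone uses volume 9×5=45. No mix of the others beats 9×18 = 162.

$162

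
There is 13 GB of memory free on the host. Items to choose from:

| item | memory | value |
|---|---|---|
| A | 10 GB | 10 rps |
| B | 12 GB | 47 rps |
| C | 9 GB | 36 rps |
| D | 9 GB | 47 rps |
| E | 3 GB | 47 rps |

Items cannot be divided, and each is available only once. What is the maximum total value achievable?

This is a 0/1 knapsack; check combinations near the capacity.
- D+E: memory 9+3=12, value 47+47=94
- C+E: memory 9+3=12, value 36+47=83
- A+E: memory 10+3=13, value 10+47=57
Best: 94 rps.

94 rps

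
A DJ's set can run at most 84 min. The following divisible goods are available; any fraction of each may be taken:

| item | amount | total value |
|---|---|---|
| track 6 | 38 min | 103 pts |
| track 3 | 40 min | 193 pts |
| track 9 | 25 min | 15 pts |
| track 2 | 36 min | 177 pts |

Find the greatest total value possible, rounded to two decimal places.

Take in order of value per unit:
- track 2 (177/36 per unit): all 36 → value 177, running total 177.00
- track 3 (193/40 per unit): all 40 → value 193, running total 370.00
- track 6 (103/38 per unit): 8 of 38 → value 8×103/38 = 21.6842, running total 391.68
Total 391.68.

391.68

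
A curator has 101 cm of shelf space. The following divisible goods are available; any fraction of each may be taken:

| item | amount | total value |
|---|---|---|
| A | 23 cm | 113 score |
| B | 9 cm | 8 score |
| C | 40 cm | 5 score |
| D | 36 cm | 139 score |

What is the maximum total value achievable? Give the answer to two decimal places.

264.13

Take in order of value per unit:
- A (113/23 per unit): all 23 → value 113, running total 113.00
- D (139/36 per unit): all 36 → value 139, running total 252.00
- B (8/9 per unit): all 9 → value 8, running total 260.00
- C (5/40 per unit): 33 of 40 → value 33×5/40 = 4.1250, running total 264.13
Total 264.13.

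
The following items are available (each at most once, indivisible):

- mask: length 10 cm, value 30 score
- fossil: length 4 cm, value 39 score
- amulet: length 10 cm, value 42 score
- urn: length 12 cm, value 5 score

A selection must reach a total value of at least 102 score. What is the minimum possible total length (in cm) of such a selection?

24

Subsets with value ≥ 102, sorted by total length:
- mask+fossil+amulet: length 24, value 111
- mask+fossil+amulet+urn: length 36, value 116
Minimum length: 24 cm.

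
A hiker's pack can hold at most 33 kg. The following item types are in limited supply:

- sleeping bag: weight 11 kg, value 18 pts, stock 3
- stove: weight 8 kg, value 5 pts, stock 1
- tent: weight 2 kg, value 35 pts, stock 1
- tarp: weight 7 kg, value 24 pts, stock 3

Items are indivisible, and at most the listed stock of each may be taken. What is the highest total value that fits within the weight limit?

112 pts

Top feasible selections:
- 1×stove + 1×tent + 3×tarp: weight 31, value 112
- 1×tent + 3×tarp: weight 23, value 107
- 1×sleeping bag + 1×tent + 2×tarp: weight 27, value 101
Best: 112 pts.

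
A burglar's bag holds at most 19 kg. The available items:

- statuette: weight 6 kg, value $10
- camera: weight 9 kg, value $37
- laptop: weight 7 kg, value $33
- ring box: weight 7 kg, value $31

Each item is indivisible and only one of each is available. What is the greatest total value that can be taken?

Check high-value combinations within 19 kg:
- camera+laptop: weight 9+7=16, value 37+33=70
- camera+ring box: weight 9+7=16, value 37+31=68
- laptop+ring box: weight 7+7=14, value 33+31=64
Best: $70.

$70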